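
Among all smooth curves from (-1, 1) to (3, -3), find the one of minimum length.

Arc-length functional: J[y] = ∫ sqrt(1 + (y')^2) dx.
Lagrangian L = sqrt(1 + (y')^2) has no explicit y dependence, so ∂L/∂y = 0 and the Euler-Lagrange equation gives
    d/dx( y' / sqrt(1 + (y')^2) ) = 0  ⇒  y' / sqrt(1 + (y')^2) = const.
Hence y' is constant, so y(x) is affine.
Fitting the endpoints (-1, 1) and (3, -3):
    slope m = ((-3) − 1) / (3 − (-1)) = -1,
    intercept c = 1 − m·(-1) = 0.
Extremal: y(x) = -x.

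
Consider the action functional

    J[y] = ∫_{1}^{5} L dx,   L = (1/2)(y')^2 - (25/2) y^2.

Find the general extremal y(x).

The Lagrangian is L = (1/2)(y')^2 - (25/2) y^2.
∂L/∂y = -25y.
∂L/∂y' = y'.
The Euler-Lagrange equation d/dx(∂L/∂y') − ∂L/∂y = 0 becomes:
    y'' + 25 y = 0
General solution: y(x) = A sin(5x) + B cos(5x), where A and B are arbitrary constants fixed by the endpoint conditions.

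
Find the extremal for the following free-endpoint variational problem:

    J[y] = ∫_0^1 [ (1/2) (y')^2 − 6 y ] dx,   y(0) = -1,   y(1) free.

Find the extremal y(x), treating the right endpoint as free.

The Lagrangian L = (1/2) (y')^2 − 6 y gives
    ∂L/∂y = −6,   ∂L/∂y' = y'.
Euler-Lagrange: d/dx(y') − (−6) = 0, i.e. y'' + 6 = 0, so
    y(x) = −(6/2) x^2 + C1 x + C2.
Fixed left endpoint y(0) = -1 ⇒ C2 = -1.
The right endpoint x = 1 is free, so the natural (transversality) condition is ∂L/∂y' |_{x=1} = 0, i.e. y'(1) = 0.
Compute y'(x) = −6 x + C1, so y'(1) = −6 + C1 = 0 ⇒ C1 = 6.
Therefore the extremal is
    y(x) = −3 x^2 + 6 x − 1.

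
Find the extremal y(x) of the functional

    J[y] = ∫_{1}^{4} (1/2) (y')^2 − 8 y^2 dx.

The Lagrangian is L = (1/2) (y')^2 − 8 y^2.
Compute ∂L/∂y = -16y, ∂L/∂y' = y'.
The Euler-Lagrange equation d/dx(∂L/∂y') − ∂L/∂y = 0 reduces to
    y'' + 16 y = 0.
Its general solution is
    y(x) = A sin(4x) + B cos(4x),
with A, B fixed by the endpoint conditions.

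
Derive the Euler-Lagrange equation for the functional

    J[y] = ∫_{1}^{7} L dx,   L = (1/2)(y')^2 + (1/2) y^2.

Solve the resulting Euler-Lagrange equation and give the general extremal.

The Lagrangian is L = (1/2)(y')^2 + (1/2) y^2.
∂L/∂y = y.
∂L/∂y' = y'.
The Euler-Lagrange equation d/dx(∂L/∂y') − ∂L/∂y = 0 becomes:
    y'' - y = 0
General solution: y(x) = A e^x + B e^(-x), where A and B are arbitrary constants fixed by the endpoint conditions.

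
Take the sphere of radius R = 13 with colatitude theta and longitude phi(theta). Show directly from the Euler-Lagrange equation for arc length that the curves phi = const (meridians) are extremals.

On the sphere of radius R = 13 with spherical coordinates (θ, φ), the induced metric is
    ds^2 = 169(dθ^2 + sin^2(θ) dφ^2).
Using θ as the parameter, the arc-length functional becomes
    J[φ] = ∫ 13 sqrt(1 + sin^2(θ) (dφ/dθ)^2) dθ.
So L = 13 sqrt(1 + sin^2(θ) φ'^2). Compute
    ∂L/∂φ = 0  (L has no explicit φ dependence),
    ∂L/∂φ' = 13 sin^2(θ) φ' / sqrt(1 + sin^2(θ) φ'^2).
For the candidate φ(θ) = c (constant), φ' = 0, so ∂L/∂φ' evaluated along the candidate vanishes, and ∂L/∂φ is identically zero. Hence
    d/dθ(∂L/∂φ') − ∂L/∂φ = 0
is satisfied. Therefore meridians φ = const are extremals of arc length — they are geodesics on the sphere.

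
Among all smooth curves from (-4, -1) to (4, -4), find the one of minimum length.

Arc-length functional: J[y] = ∫ sqrt(1 + (y')^2) dx.
Lagrangian L = sqrt(1 + (y')^2) has no explicit y dependence, so ∂L/∂y = 0 and the Euler-Lagrange equation gives
    d/dx( y' / sqrt(1 + (y')^2) ) = 0  ⇒  y' / sqrt(1 + (y')^2) = const.
Hence y' is constant, so y(x) is affine.
Fitting the endpoints (-4, -1) and (4, -4):
    slope m = ((-4) − (-1)) / (4 − (-4)) = -3/8,
    intercept c = (-1) − m·(-4) = -5/2.
Extremal: y(x) = (-3/8) x - 5/2.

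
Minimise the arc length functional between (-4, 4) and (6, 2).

Arc-length functional: J[y] = ∫ sqrt(1 + (y')^2) dx.
Lagrangian L = sqrt(1 + (y')^2) has no explicit y dependence, so ∂L/∂y = 0 and the Euler-Lagrange equation gives
    d/dx( y' / sqrt(1 + (y')^2) ) = 0  ⇒  y' / sqrt(1 + (y')^2) = const.
Hence y' is constant, so y(x) is affine.
Fitting the endpoints (-4, 4) and (6, 2):
    slope m = (2 − 4) / (6 − (-4)) = -1/5,
    intercept c = 4 − m·(-4) = 16/5.
Extremal: y(x) = (-1/5) x + 16/5.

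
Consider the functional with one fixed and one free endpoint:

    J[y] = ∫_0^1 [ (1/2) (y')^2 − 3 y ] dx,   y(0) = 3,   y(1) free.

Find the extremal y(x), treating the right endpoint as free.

The Lagrangian L = (1/2) (y')^2 − 3 y gives
    ∂L/∂y = −3,   ∂L/∂y' = y'.
Euler-Lagrange: d/dx(y') − (−3) = 0, i.e. y'' + 3 = 0, so
    y(x) = −(3/2) x^2 + C1 x + C2.
Fixed left endpoint y(0) = 3 ⇒ C2 = 3.
The right endpoint x = 1 is free, so the natural (transversality) condition is ∂L/∂y' |_{x=1} = 0, i.e. y'(1) = 0.
Compute y'(x) = −3 x + C1, so y'(1) = −3 + C1 = 0 ⇒ C1 = 3.
Therefore the extremal is
    y(x) = −(3/2) x^2 + 3 x + 3.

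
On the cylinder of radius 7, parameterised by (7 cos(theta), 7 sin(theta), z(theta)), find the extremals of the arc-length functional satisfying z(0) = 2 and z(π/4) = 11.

Parameterise the cylinder of radius R = 7 as
    r(θ) = (7 cos θ, 7 sin θ, z(θ)).
The arc-length element is
    ds = sqrt(49 + (dz/dθ)^2) dθ,
so the Lagrangian is L = sqrt(49 + z'^2).
L depends on z' only, not on z or θ, so ∂L/∂z = 0 and
    ∂L/∂z' = z' / sqrt(49 + z'^2).
The Euler-Lagrange equation gives
    d/dθ( z' / sqrt(49 + z'^2) ) = 0,
so z' is constant. Integrating once:
    z(θ) = a θ + b,
a helix on the cylinder (a straight line when the cylinder is unrolled). The constants a, b are determined by the endpoint conditions.
With endpoint conditions z(0) = 2 and z(π/4) = 11: from z(0) = b we get b = 2, and a·π/4 + 2 = 11 gives a = 36/π, so
    z(θ) = (36/π) θ + 2.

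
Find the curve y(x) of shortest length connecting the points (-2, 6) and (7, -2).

Arc-length functional: J[y] = ∫ sqrt(1 + (y')^2) dx.
Lagrangian L = sqrt(1 + (y')^2) has no explicit y dependence, so ∂L/∂y = 0 and the Euler-Lagrange equation gives
    d/dx( y' / sqrt(1 + (y')^2) ) = 0  ⇒  y' / sqrt(1 + (y')^2) = const.
Hence y' is constant, so y(x) is affine.
Fitting the endpoints (-2, 6) and (7, -2):
    slope m = ((-2) − 6) / (7 − (-2)) = -8/9,
    intercept c = 6 − m·(-2) = 38/9.
Extremal: y(x) = (-8/9) x + 38/9.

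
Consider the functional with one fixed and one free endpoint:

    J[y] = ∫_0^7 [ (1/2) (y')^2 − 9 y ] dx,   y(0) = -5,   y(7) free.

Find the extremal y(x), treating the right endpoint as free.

The Lagrangian L = (1/2) (y')^2 − 9 y gives
    ∂L/∂y = −9,   ∂L/∂y' = y'.
Euler-Lagrange: d/dx(y') − (−9) = 0, i.e. y'' + 9 = 0, so
    y(x) = −(9/2) x^2 + C1 x + C2.
Fixed left endpoint y(0) = -5 ⇒ C2 = -5.
The right endpoint x = 7 is free, so the natural (transversality) condition is ∂L/∂y' |_{x=7} = 0, i.e. y'(7) = 0.
Compute y'(x) = −9 x + C1, so y'(7) = −63 + C1 = 0 ⇒ C1 = 63.
Therefore the extremal is
    y(x) = −(9/2) x^2 + 63 x − 5.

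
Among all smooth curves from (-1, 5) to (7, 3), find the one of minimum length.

Arc-length functional: J[y] = ∫ sqrt(1 + (y')^2) dx.
Lagrangian L = sqrt(1 + (y')^2) has no explicit y dependence, so ∂L/∂y = 0 and the Euler-Lagrange equation gives
    d/dx( y' / sqrt(1 + (y')^2) ) = 0  ⇒  y' / sqrt(1 + (y')^2) = const.
Hence y' is constant, so y(x) is affine.
Fitting the endpoints (-1, 5) and (7, 3):
    slope m = (3 − 5) / (7 − (-1)) = -1/4,
    intercept c = 5 − m·(-1) = 19/4.
Extremal: y(x) = (-1/4) x + 19/4.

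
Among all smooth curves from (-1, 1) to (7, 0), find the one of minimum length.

Arc-length functional: J[y] = ∫ sqrt(1 + (y')^2) dx.
Lagrangian L = sqrt(1 + (y')^2) has no explicit y dependence, so ∂L/∂y = 0 and the Euler-Lagrange equation gives
    d/dx( y' / sqrt(1 + (y')^2) ) = 0  ⇒  y' / sqrt(1 + (y')^2) = const.
Hence y' is constant, so y(x) is affine.
Fitting the endpoints (-1, 1) and (7, 0):
    slope m = (0 − 1) / (7 − (-1)) = -1/8,
    intercept c = 1 − m·(-1) = 7/8.
Extremal: y(x) = (-1/8) x + 7/8.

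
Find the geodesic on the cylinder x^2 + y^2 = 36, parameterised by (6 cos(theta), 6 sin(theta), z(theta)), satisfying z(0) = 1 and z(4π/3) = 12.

Parameterise the cylinder of radius R = 6 as
    r(θ) = (6 cos θ, 6 sin θ, z(θ)).
The arc-length element is
    ds = sqrt(36 + (dz/dθ)^2) dθ,
so the Lagrangian is L = sqrt(36 + z'^2).
L depends on z' only, not on z or θ, so ∂L/∂z = 0 and
    ∂L/∂z' = z' / sqrt(36 + z'^2).
The Euler-Lagrange equation gives
    d/dθ( z' / sqrt(36 + z'^2) ) = 0,
so z' is constant. Integrating once:
    z(θ) = a θ + b,
a helix on the cylinder (a straight line when the cylinder is unrolled). The constants a, b are determined by the endpoint conditions.
With endpoint conditions z(0) = 1 and z(4π/3) = 12: from z(0) = b we get b = 1, and a·4π/3 + 1 = 12 gives a = 33/(4π), so
    z(θ) = (33/(4π)) θ + 1.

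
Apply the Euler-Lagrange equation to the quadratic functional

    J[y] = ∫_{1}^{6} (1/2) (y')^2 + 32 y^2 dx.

The Lagrangian is L = (1/2) (y')^2 + 32 y^2.
Compute ∂L/∂y = 64y, ∂L/∂y' = y'.
The Euler-Lagrange equation d/dx(∂L/∂y') − ∂L/∂y = 0 reduces to
    y'' − 64 y = 0.
Its general solution is
    y(x) = A e^(8x) + B e^(−8x),
with A, B fixed by the endpoint conditions.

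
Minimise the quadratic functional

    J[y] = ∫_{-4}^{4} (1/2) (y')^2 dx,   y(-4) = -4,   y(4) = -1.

The Lagrangian is L = (1/2) (y')^2.
Compute ∂L/∂y = 0, ∂L/∂y' = y'.
The Euler-Lagrange equation d/dx(∂L/∂y') − ∂L/∂y = 0 reduces to
    y'' = 0.
Its general solution is
    y(x) = A x + B,
with A, B fixed by the endpoint conditions.
Applying the endpoint conditions y(-4) = -4 and y(4) = -1: solve A·-4 + B = -4 and A·4 + B = -1. Subtracting gives A(4 − -4) = -1 − -4, so A = 3/8, and B = -4 − A·-4 = -5/2. Therefore
    y(x) = (3/8) x - 5/2.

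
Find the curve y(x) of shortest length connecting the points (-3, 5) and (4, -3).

Arc-length functional: J[y] = ∫ sqrt(1 + (y')^2) dx.
Lagrangian L = sqrt(1 + (y')^2) has no explicit y dependence, so ∂L/∂y = 0 and the Euler-Lagrange equation gives
    d/dx( y' / sqrt(1 + (y')^2) ) = 0  ⇒  y' / sqrt(1 + (y')^2) = const.
Hence y' is constant, so y(x) is affine.
Fitting the endpoints (-3, 5) and (4, -3):
    slope m = ((-3) − 5) / (4 − (-3)) = -8/7,
    intercept c = 5 − m·(-3) = 11/7.
Extremal: y(x) = (-8/7) x + 11/7.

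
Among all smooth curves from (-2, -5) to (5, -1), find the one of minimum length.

Arc-length functional: J[y] = ∫ sqrt(1 + (y')^2) dx.
Lagrangian L = sqrt(1 + (y')^2) has no explicit y dependence, so ∂L/∂y = 0 and the Euler-Lagrange equation gives
    d/dx( y' / sqrt(1 + (y')^2) ) = 0  ⇒  y' / sqrt(1 + (y')^2) = const.
Hence y' is constant, so y(x) is affine.
Fitting the endpoints (-2, -5) and (5, -1):
    slope m = ((-1) − (-5)) / (5 − (-2)) = 4/7,
    intercept c = (-5) − m·(-2) = -27/7.
Extremal: y(x) = (4/7) x - 27/7.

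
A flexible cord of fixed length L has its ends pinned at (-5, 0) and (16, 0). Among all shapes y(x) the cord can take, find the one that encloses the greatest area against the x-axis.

Set up the augmented Lagrangian using a multiplier λ for the length constraint:
    F(y, y') = y − λ sqrt(1 + y'^2).
F has no explicit x dependence, so the Beltrami identity yields a first integral
    F − y' ∂F/∂y' = C.
Compute ∂F/∂y' = −λ y' / sqrt(1 + y'^2). Then
    y − λ sqrt(1 + y'^2) + λ y'^2 / sqrt(1 + y'^2) = C
    ⇒  y − λ / sqrt(1 + y'^2) = C.
Solving for y' and integrating gives
    (x − a)^2 + (y − b)^2 = λ^2,
a circular arc of radius λ. The constants a, b are determined by the endpoint conditions y(-5) = y(16) = 0, and λ is fixed implicitly by the length constraint
    ∫_{-5}^{16} sqrt(1 + y'^2) dx = L.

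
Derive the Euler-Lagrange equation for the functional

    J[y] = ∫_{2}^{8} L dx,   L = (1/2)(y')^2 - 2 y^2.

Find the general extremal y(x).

The Lagrangian is L = (1/2)(y')^2 - 2 y^2.
∂L/∂y = -4y.
∂L/∂y' = y'.
The Euler-Lagrange equation d/dx(∂L/∂y') − ∂L/∂y = 0 becomes:
    y'' + 4 y = 0
General solution: y(x) = A sin(2x) + B cos(2x), where A and B are arbitrary constants fixed by the endpoint conditions.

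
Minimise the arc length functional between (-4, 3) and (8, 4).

Arc-length functional: J[y] = ∫ sqrt(1 + (y')^2) dx.
Lagrangian L = sqrt(1 + (y')^2) has no explicit y dependence, so ∂L/∂y = 0 and the Euler-Lagrange equation gives
    d/dx( y' / sqrt(1 + (y')^2) ) = 0  ⇒  y' / sqrt(1 + (y')^2) = const.
Hence y' is constant, so y(x) is affine.
Fitting the endpoints (-4, 3) and (8, 4):
    slope m = (4 − 3) / (8 − (-4)) = 1/12,
    intercept c = 3 − m·(-4) = 10/3.
Extremal: y(x) = (1/12) x + 10/3.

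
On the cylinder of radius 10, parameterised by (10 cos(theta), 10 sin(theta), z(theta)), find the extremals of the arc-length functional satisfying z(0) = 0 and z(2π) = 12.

Parameterise the cylinder of radius R = 10 as
    r(θ) = (10 cos θ, 10 sin θ, z(θ)).
The arc-length element is
    ds = sqrt(100 + (dz/dθ)^2) dθ,
so the Lagrangian is L = sqrt(100 + z'^2).
L depends on z' only, not on z or θ, so ∂L/∂z = 0 and
    ∂L/∂z' = z' / sqrt(100 + z'^2).
The Euler-Lagrange equation gives
    d/dθ( z' / sqrt(100 + z'^2) ) = 0,
so z' is constant. Integrating once:
    z(θ) = a θ + b,
a helix on the cylinder (a straight line when the cylinder is unrolled). The constants a, b are determined by the endpoint conditions.
With endpoint conditions z(0) = 0 and z(2π) = 12: from z(0) = b we get b = 0, and a·2π + 0 = 12 gives a = 6/π, so
    z(θ) = (6/π) θ.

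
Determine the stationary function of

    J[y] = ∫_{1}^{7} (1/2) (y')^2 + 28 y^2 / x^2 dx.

The Lagrangian is L = (1/2) (y')^2 + 28 y^2 / x^2.
Compute ∂L/∂y = 56y/x^2, ∂L/∂y' = y'.
The Euler-Lagrange equation d/dx(∂L/∂y') − ∂L/∂y = 0 reduces to
    y'' − 56/x^2 · y = 0  (x > 0).
Its general solution is
    y(x) = A x^8 + B x^(-7),
with A, B fixed by the endpoint conditions.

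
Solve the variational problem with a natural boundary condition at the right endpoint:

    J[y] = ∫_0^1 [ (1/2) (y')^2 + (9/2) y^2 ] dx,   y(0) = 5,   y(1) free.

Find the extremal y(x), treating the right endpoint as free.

The Lagrangian L = (1/2) (y')^2 + (9/2) y^2 gives
    ∂L/∂y = 9 y,   ∂L/∂y' = y'.
Euler-Lagrange: y'' − 9 y = 0.
With k = 3, the general solution is
    y(x) = A cosh(3 x) + B sinh(3 x).
Fixed left endpoint y(0) = 5 ⇒ A = 5.
The right endpoint x = 1 is free, so the natural (transversality) condition is ∂L/∂y' |_{x=1} = 0, i.e. y'(1) = 0.
Compute y'(x) = A k sinh(k x) + B k cosh(k x), so
    y'(1) = A k sinh(k·1) + B k cosh(k·1) = 0
    ⇒ B = −A tanh(k·1) = − 5 tanh(3·1).
Therefore the extremal is
    y(x) = 5 cosh(3 x) − 5 tanh(3·1) sinh(3 x).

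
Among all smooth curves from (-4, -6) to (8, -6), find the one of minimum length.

Arc-length functional: J[y] = ∫ sqrt(1 + (y')^2) dx.
Lagrangian L = sqrt(1 + (y')^2) has no explicit y dependence, so ∂L/∂y = 0 and the Euler-Lagrange equation gives
    d/dx( y' / sqrt(1 + (y')^2) ) = 0  ⇒  y' / sqrt(1 + (y')^2) = const.
Hence y' is constant, so y(x) is affine.
Fitting the endpoints (-4, -6) and (8, -6):
    slope m = ((-6) − (-6)) / (8 − (-4)) = 0,
    intercept c = (-6) − m·(-4) = -6.
Extremal: y(x) = -6.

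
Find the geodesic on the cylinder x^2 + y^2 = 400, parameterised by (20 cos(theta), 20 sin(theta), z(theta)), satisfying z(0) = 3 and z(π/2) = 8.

Parameterise the cylinder of radius R = 20 as
    r(θ) = (20 cos θ, 20 sin θ, z(θ)).
The arc-length element is
    ds = sqrt(400 + (dz/dθ)^2) dθ,
so the Lagrangian is L = sqrt(400 + z'^2).
L depends on z' only, not on z or θ, so ∂L/∂z = 0 and
    ∂L/∂z' = z' / sqrt(400 + z'^2).
The Euler-Lagrange equation gives
    d/dθ( z' / sqrt(400 + z'^2) ) = 0,
so z' is constant. Integrating once:
    z(θ) = a θ + b,
a helix on the cylinder (a straight line when the cylinder is unrolled). The constants a, b are determined by the endpoint conditions.
With endpoint conditions z(0) = 3 and z(π/2) = 8: from z(0) = b we get b = 3, and a·π/2 + 3 = 8 gives a = 10/π, so
    z(θ) = (10/π) θ + 3.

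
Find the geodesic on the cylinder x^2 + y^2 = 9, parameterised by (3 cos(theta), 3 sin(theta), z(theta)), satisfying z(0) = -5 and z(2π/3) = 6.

Parameterise the cylinder of radius R = 3 as
    r(θ) = (3 cos θ, 3 sin θ, z(θ)).
The arc-length element is
    ds = sqrt(9 + (dz/dθ)^2) dθ,
so the Lagrangian is L = sqrt(9 + z'^2).
L depends on z' only, not on z or θ, so ∂L/∂z = 0 and
    ∂L/∂z' = z' / sqrt(9 + z'^2).
The Euler-Lagrange equation gives
    d/dθ( z' / sqrt(9 + z'^2) ) = 0,
so z' is constant. Integrating once:
    z(θ) = a θ + b,
a helix on the cylinder (a straight line when the cylinder is unrolled). The constants a, b are determined by the endpoint conditions.
With endpoint conditions z(0) = -5 and z(2π/3) = 6: from z(0) = b we get b = -5, and a·2π/3 + -5 = 6 gives a = 33/(2π), so
    z(θ) = (33/(2π)) θ − 5.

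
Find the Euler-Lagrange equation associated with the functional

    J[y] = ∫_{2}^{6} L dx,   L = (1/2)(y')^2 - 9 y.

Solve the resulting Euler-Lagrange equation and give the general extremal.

The Lagrangian is L = (1/2)(y')^2 - 9 y.
∂L/∂y = -9.
∂L/∂y' = y'.
The Euler-Lagrange equation d/dx(∂L/∂y') − ∂L/∂y = 0 becomes:
    y'' + 9 = 0
General solution: y(x) = -(9/2) x^2 + A x + B, where A and B are arbitrary constants fixed by the endpoint conditions.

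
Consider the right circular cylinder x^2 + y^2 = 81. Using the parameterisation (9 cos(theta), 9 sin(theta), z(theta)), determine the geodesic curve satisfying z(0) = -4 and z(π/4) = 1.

Parameterise the cylinder of radius R = 9 as
    r(θ) = (9 cos θ, 9 sin θ, z(θ)).
The arc-length element is
    ds = sqrt(81 + (dz/dθ)^2) dθ,
so the Lagrangian is L = sqrt(81 + z'^2).
L depends on z' only, not on z or θ, so ∂L/∂z = 0 and
    ∂L/∂z' = z' / sqrt(81 + z'^2).
The Euler-Lagrange equation gives
    d/dθ( z' / sqrt(81 + z'^2) ) = 0,
so z' is constant. Integrating once:
    z(θ) = a θ + b,
a helix on the cylinder (a straight line when the cylinder is unrolled). The constants a, b are determined by the endpoint conditions.
With endpoint conditions z(0) = -4 and z(π/4) = 1: from z(0) = b we get b = -4, and a·π/4 + -4 = 1 gives a = 20/π, so
    z(θ) = (20/π) θ − 4.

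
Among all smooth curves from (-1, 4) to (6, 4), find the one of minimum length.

Arc-length functional: J[y] = ∫ sqrt(1 + (y')^2) dx.
Lagrangian L = sqrt(1 + (y')^2) has no explicit y dependence, so ∂L/∂y = 0 and the Euler-Lagrange equation gives
    d/dx( y' / sqrt(1 + (y')^2) ) = 0  ⇒  y' / sqrt(1 + (y')^2) = const.
Hence y' is constant, so y(x) is affine.
Fitting the endpoints (-1, 4) and (6, 4):
    slope m = (4 − 4) / (6 − (-1)) = 0,
    intercept c = 4 − m·(-1) = 4.
Extremal: y(x) = 4.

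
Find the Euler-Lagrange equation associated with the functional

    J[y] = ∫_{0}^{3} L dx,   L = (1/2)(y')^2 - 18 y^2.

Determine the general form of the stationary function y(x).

The Lagrangian is L = (1/2)(y')^2 - 18 y^2.
∂L/∂y = -36y.
∂L/∂y' = y'.
The Euler-Lagrange equation d/dx(∂L/∂y') − ∂L/∂y = 0 becomes:
    y'' + 36 y = 0
General solution: y(x) = A sin(6x) + B cos(6x), where A and B are arbitrary constants fixed by the endpoint conditions.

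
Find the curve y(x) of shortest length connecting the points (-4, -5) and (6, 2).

Arc-length functional: J[y] = ∫ sqrt(1 + (y')^2) dx.
Lagrangian L = sqrt(1 + (y')^2) has no explicit y dependence, so ∂L/∂y = 0 and the Euler-Lagrange equation gives
    d/dx( y' / sqrt(1 + (y')^2) ) = 0  ⇒  y' / sqrt(1 + (y')^2) = const.
Hence y' is constant, so y(x) is affine.
Fitting the endpoints (-4, -5) and (6, 2):
    slope m = (2 − (-5)) / (6 − (-4)) = 7/10,
    intercept c = (-5) − m·(-4) = -11/5.
Extremal: y(x) = (7/10) x - 11/5.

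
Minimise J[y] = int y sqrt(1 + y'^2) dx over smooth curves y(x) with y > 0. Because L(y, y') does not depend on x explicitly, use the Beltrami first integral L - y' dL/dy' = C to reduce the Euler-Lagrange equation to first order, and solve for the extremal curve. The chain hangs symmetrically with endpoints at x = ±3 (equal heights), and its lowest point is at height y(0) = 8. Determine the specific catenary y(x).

The Lagrangian L(y, y') = y sqrt(1 + y'^2) has no explicit x dependence, so the Beltrami identity applies:
    L − y' ∂L/∂y' = C.
Compute ∂L/∂y' = y · y' / sqrt(1 + y'^2). Then
    L − y' ∂L/∂y'
    = y sqrt(1 + y'^2) − y · y'^2 / sqrt(1 + y'^2)
    = y (1 + y'^2 − y'^2) / sqrt(1 + y'^2)
    = y / sqrt(1 + y'^2) = C.
Squaring gives y^2 = C^2 (1 + y'^2), i.e.
    y'^2 = y^2 / C^2 − 1.
Separating variables,
    dy / sqrt(y^2 − C^2) = dx / C,
and integrating gives arccosh(y / C) = (x − a)/C, so
    y(x) = C cosh((x − a)/C),
the catenary. The constants C and a are fixed by the two endpoint conditions (and, for the hanging-chain problem, the length constraint selects C).
Now fit the given data. The endpoints x = ±3 are symmetric at equal height, so the catenary is even about its minimum: a = 0 and y(x) = C cosh(x/C). The lowest point is y(0) = C cosh(0) = C, and we are told y(0) = 8, so C = 8. Therefore
    y(x) = 8 cosh(x/8),
and at the endpoints
    y(±3) = 8 cosh(3/8).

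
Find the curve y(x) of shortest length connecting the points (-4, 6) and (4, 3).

Arc-length functional: J[y] = ∫ sqrt(1 + (y')^2) dx.
Lagrangian L = sqrt(1 + (y')^2) has no explicit y dependence, so ∂L/∂y = 0 and the Euler-Lagrange equation gives
    d/dx( y' / sqrt(1 + (y')^2) ) = 0  ⇒  y' / sqrt(1 + (y')^2) = const.
Hence y' is constant, so y(x) is affine.
Fitting the endpoints (-4, 6) and (4, 3):
    slope m = (3 − 6) / (4 − (-4)) = -3/8,
    intercept c = 6 − m·(-4) = 9/2.
Extremal: y(x) = (-3/8) x + 9/2.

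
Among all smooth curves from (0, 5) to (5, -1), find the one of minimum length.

Arc-length functional: J[y] = ∫ sqrt(1 + (y')^2) dx.
Lagrangian L = sqrt(1 + (y')^2) has no explicit y dependence, so ∂L/∂y = 0 and the Euler-Lagrange equation gives
    d/dx( y' / sqrt(1 + (y')^2) ) = 0  ⇒  y' / sqrt(1 + (y')^2) = const.
Hence y' is constant, so y(x) is affine.
Fitting the endpoints (0, 5) and (5, -1):
    slope m = ((-1) − 5) / (5 − 0) = -6/5,
    intercept c = 5 − m·0 = 5.
Extremal: y(x) = (-6/5) x + 5.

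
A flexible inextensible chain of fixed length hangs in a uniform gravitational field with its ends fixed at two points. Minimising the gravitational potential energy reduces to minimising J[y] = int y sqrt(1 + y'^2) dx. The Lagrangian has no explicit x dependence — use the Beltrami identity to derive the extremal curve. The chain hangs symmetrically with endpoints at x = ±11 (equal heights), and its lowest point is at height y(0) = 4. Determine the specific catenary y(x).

The Lagrangian L(y, y') = y sqrt(1 + y'^2) has no explicit x dependence, so the Beltrami identity applies:
    L − y' ∂L/∂y' = C.
Compute ∂L/∂y' = y · y' / sqrt(1 + y'^2). Then
    L − y' ∂L/∂y'
    = y sqrt(1 + y'^2) − y · y'^2 / sqrt(1 + y'^2)
    = y (1 + y'^2 − y'^2) / sqrt(1 + y'^2)
    = y / sqrt(1 + y'^2) = C.
Squaring gives y^2 = C^2 (1 + y'^2), i.e.
    y'^2 = y^2 / C^2 − 1.
Separating variables,
    dy / sqrt(y^2 − C^2) = dx / C,
and integrating gives arccosh(y / C) = (x − a)/C, so
    y(x) = C cosh((x − a)/C),
the catenary. The constants C and a are fixed by the two endpoint conditions (and, for the hanging-chain problem, the length constraint selects C).
Now fit the given data. The endpoints x = ±11 are symmetric at equal height, so the catenary is even about its minimum: a = 0 and y(x) = C cosh(x/C). The lowest point is y(0) = C cosh(0) = C, and we are told y(0) = 4, so C = 4. Therefore
    y(x) = 4 cosh(x/4),
and at the endpoints
    y(±11) = 4 cosh(11/4).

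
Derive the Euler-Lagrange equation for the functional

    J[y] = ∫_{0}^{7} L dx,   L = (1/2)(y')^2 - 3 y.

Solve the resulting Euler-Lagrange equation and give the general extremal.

The Lagrangian is L = (1/2)(y')^2 - 3 y.
∂L/∂y = -3.
∂L/∂y' = y'.
The Euler-Lagrange equation d/dx(∂L/∂y') − ∂L/∂y = 0 becomes:
    y'' + 3 = 0
General solution: y(x) = -(3/2) x^2 + A x + B, where A and B are arbitrary constants fixed by the endpoint conditions.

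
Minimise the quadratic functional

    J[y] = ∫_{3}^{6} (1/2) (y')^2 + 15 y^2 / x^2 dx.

The Lagrangian is L = (1/2) (y')^2 + 15 y^2 / x^2.
Compute ∂L/∂y = 30y/x^2, ∂L/∂y' = y'.
The Euler-Lagrange equation d/dx(∂L/∂y') − ∂L/∂y = 0 reduces to
    y'' − 30/x^2 · y = 0  (x > 0).
Its general solution is
    y(x) = A x^6 + B x^(-5),
with A, B fixed by the endpoint conditions.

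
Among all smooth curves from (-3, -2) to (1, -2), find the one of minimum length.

Arc-length functional: J[y] = ∫ sqrt(1 + (y')^2) dx.
Lagrangian L = sqrt(1 + (y')^2) has no explicit y dependence, so ∂L/∂y = 0 and the Euler-Lagrange equation gives
    d/dx( y' / sqrt(1 + (y')^2) ) = 0  ⇒  y' / sqrt(1 + (y')^2) = const.
Hence y' is constant, so y(x) is affine.
Fitting the endpoints (-3, -2) and (1, -2):
    slope m = ((-2) − (-2)) / (1 − (-3)) = 0,
    intercept c = (-2) − m·(-3) = -2.
Extremal: y(x) = -2.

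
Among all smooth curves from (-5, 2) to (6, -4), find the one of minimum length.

Arc-length functional: J[y] = ∫ sqrt(1 + (y')^2) dx.
Lagrangian L = sqrt(1 + (y')^2) has no explicit y dependence, so ∂L/∂y = 0 and the Euler-Lagrange equation gives
    d/dx( y' / sqrt(1 + (y')^2) ) = 0  ⇒  y' / sqrt(1 + (y')^2) = const.
Hence y' is constant, so y(x) is affine.
Fitting the endpoints (-5, 2) and (6, -4):
    slope m = ((-4) − 2) / (6 − (-5)) = -6/11,
    intercept c = 2 − m·(-5) = -8/11.
Extremal: y(x) = (-6/11) x - 8/11.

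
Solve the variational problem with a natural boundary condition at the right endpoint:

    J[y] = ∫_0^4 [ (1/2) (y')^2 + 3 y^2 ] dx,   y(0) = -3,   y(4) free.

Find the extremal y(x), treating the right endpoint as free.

The Lagrangian L = (1/2) (y')^2 + 3 y^2 gives
    ∂L/∂y = 6 y,   ∂L/∂y' = y'.
Euler-Lagrange: y'' − 6 y = 0.
With k = sqrt(6), the general solution is
    y(x) = A cosh(sqrt(6) x) + B sinh(sqrt(6) x).
Fixed left endpoint y(0) = -3 ⇒ A = -3.
The right endpoint x = 4 is free, so the natural (transversality) condition is ∂L/∂y' |_{x=4} = 0, i.e. y'(4) = 0.
Compute y'(x) = A k sinh(k x) + B k cosh(k x), so
    y'(4) = A k sinh(k·4) + B k cosh(k·4) = 0
    ⇒ B = −A tanh(k·4) = 3 tanh(sqrt(6)·4).
Therefore the extremal is
    y(x) = −3 cosh(sqrt(6) x) + 3 tanh(sqrt(6)·4) sinh(sqrt(6) x).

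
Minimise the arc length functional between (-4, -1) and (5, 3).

Arc-length functional: J[y] = ∫ sqrt(1 + (y')^2) dx.
Lagrangian L = sqrt(1 + (y')^2) has no explicit y dependence, so ∂L/∂y = 0 and the Euler-Lagrange equation gives
    d/dx( y' / sqrt(1 + (y')^2) ) = 0  ⇒  y' / sqrt(1 + (y')^2) = const.
Hence y' is constant, so y(x) is affine.
Fitting the endpoints (-4, -1) and (5, 3):
    slope m = (3 − (-1)) / (5 − (-4)) = 4/9,
    intercept c = (-1) − m·(-4) = 7/9.
Extremal: y(x) = (4/9) x + 7/9.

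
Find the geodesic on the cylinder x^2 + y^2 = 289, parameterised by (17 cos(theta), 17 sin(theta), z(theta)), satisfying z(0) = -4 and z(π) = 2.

Parameterise the cylinder of radius R = 17 as
    r(θ) = (17 cos θ, 17 sin θ, z(θ)).
The arc-length element is
    ds = sqrt(289 + (dz/dθ)^2) dθ,
so the Lagrangian is L = sqrt(289 + z'^2).
L depends on z' only, not on z or θ, so ∂L/∂z = 0 and
    ∂L/∂z' = z' / sqrt(289 + z'^2).
The Euler-Lagrange equation gives
    d/dθ( z' / sqrt(289 + z'^2) ) = 0,
so z' is constant. Integrating once:
    z(θ) = a θ + b,
a helix on the cylinder (a straight line when the cylinder is unrolled). The constants a, b are determined by the endpoint conditions.
With endpoint conditions z(0) = -4 and z(π) = 2: from z(0) = b we get b = -4, and a·π + -4 = 2 gives a = 6/π, so
    z(θ) = (6/π) θ − 4.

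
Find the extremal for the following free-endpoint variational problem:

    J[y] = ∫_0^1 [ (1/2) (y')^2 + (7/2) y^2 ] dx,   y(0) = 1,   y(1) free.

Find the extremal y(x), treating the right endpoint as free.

The Lagrangian L = (1/2) (y')^2 + (7/2) y^2 gives
    ∂L/∂y = 7 y,   ∂L/∂y' = y'.
Euler-Lagrange: y'' − 7 y = 0.
With k = sqrt(7), the general solution is
    y(x) = A cosh(sqrt(7) x) + B sinh(sqrt(7) x).
Fixed left endpoint y(0) = 1 ⇒ A = 1.
The right endpoint x = 1 is free, so the natural (transversality) condition is ∂L/∂y' |_{x=1} = 0, i.e. y'(1) = 0.
Compute y'(x) = A k sinh(k x) + B k cosh(k x), so
    y'(1) = A k sinh(k·1) + B k cosh(k·1) = 0
    ⇒ B = −A tanh(k·1) = − tanh(sqrt(7)·1).
Therefore the extremal is
    y(x) = cosh(sqrt(7) x) − tanh(sqrt(7)·1) sinh(sqrt(7) x).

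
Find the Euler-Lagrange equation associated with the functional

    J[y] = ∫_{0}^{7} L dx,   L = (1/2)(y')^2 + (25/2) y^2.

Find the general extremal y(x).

The Lagrangian is L = (1/2)(y')^2 + (25/2) y^2.
∂L/∂y = 25y.
∂L/∂y' = y'.
The Euler-Lagrange equation d/dx(∂L/∂y') − ∂L/∂y = 0 becomes:
    y'' - 25 y = 0
General solution: y(x) = A e^(5x) + B e^(-5x), where A and B are arbitrary constants fixed by the endpoint conditions.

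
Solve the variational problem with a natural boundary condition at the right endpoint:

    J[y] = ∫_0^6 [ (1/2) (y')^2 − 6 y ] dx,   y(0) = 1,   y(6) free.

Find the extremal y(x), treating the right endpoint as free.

The Lagrangian L = (1/2) (y')^2 − 6 y gives
    ∂L/∂y = −6,   ∂L/∂y' = y'.
Euler-Lagrange: d/dx(y') − (−6) = 0, i.e. y'' + 6 = 0, so
    y(x) = −(6/2) x^2 + C1 x + C2.
Fixed left endpoint y(0) = 1 ⇒ C2 = 1.
The right endpoint x = 6 is free, so the natural (transversality) condition is ∂L/∂y' |_{x=6} = 0, i.e. y'(6) = 0.
Compute y'(x) = −6 x + C1, so y'(6) = −36 + C1 = 0 ⇒ C1 = 36.
Therefore the extremal is
    y(x) = −3 x^2 + 36 x + 1.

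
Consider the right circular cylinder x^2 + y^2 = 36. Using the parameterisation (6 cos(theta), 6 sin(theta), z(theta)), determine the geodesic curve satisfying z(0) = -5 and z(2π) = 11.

Parameterise the cylinder of radius R = 6 as
    r(θ) = (6 cos θ, 6 sin θ, z(θ)).
The arc-length element is
    ds = sqrt(36 + (dz/dθ)^2) dθ,
so the Lagrangian is L = sqrt(36 + z'^2).
L depends on z' only, not on z or θ, so ∂L/∂z = 0 and
    ∂L/∂z' = z' / sqrt(36 + z'^2).
The Euler-Lagrange equation gives
    d/dθ( z' / sqrt(36 + z'^2) ) = 0,
so z' is constant. Integrating once:
    z(θ) = a θ + b,
a helix on the cylinder (a straight line when the cylinder is unrolled). The constants a, b are determined by the endpoint conditions.
With endpoint conditions z(0) = -5 and z(2π) = 11: from z(0) = b we get b = -5, and a·2π + -5 = 11 gives a = 8/π, so
    z(θ) = (8/π) θ − 5.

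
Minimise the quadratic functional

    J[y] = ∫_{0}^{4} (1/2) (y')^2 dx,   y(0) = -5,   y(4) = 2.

The Lagrangian is L = (1/2) (y')^2.
Compute ∂L/∂y = 0, ∂L/∂y' = y'.
The Euler-Lagrange equation d/dx(∂L/∂y') − ∂L/∂y = 0 reduces to
    y'' = 0.
Its general solution is
    y(x) = A x + B,
with A, B fixed by the endpoint conditions.
Applying the endpoint conditions y(0) = -5 and y(4) = 2: solve A·0 + B = -5 and A·4 + B = 2. Subtracting gives A(4 − 0) = 2 − -5, so A = 7/4, and B = -5 − A·0 = -5. Therefore
    y(x) = (7/4) x - 5.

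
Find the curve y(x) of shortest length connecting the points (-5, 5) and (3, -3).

Arc-length functional: J[y] = ∫ sqrt(1 + (y')^2) dx.
Lagrangian L = sqrt(1 + (y')^2) has no explicit y dependence, so ∂L/∂y = 0 and the Euler-Lagrange equation gives
    d/dx( y' / sqrt(1 + (y')^2) ) = 0  ⇒  y' / sqrt(1 + (y')^2) = const.
Hence y' is constant, so y(x) is affine.
Fitting the endpoints (-5, 5) and (3, -3):
    slope m = ((-3) − 5) / (3 − (-5)) = -1,
    intercept c = 5 − m·(-5) = 0.
Extremal: y(x) = -x.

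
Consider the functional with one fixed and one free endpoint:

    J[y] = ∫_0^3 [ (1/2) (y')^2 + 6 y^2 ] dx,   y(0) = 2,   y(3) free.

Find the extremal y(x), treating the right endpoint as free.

The Lagrangian L = (1/2) (y')^2 + 6 y^2 gives
    ∂L/∂y = 12 y,   ∂L/∂y' = y'.
Euler-Lagrange: y'' − 12 y = 0.
With k = sqrt(12), the general solution is
    y(x) = A cosh(sqrt(12) x) + B sinh(sqrt(12) x).
Fixed left endpoint y(0) = 2 ⇒ A = 2.
The right endpoint x = 3 is free, so the natural (transversality) condition is ∂L/∂y' |_{x=3} = 0, i.e. y'(3) = 0.
Compute y'(x) = A k sinh(k x) + B k cosh(k x), so
    y'(3) = A k sinh(k·3) + B k cosh(k·3) = 0
    ⇒ B = −A tanh(k·3) = − 2 tanh(sqrt(12)·3).
Therefore the extremal is
    y(x) = 2 cosh(sqrt(12) x) − 2 tanh(sqrt(12)·3) sinh(sqrt(12) x).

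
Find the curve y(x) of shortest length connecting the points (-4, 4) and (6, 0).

Arc-length functional: J[y] = ∫ sqrt(1 + (y')^2) dx.
Lagrangian L = sqrt(1 + (y')^2) has no explicit y dependence, so ∂L/∂y = 0 and the Euler-Lagrange equation gives
    d/dx( y' / sqrt(1 + (y')^2) ) = 0  ⇒  y' / sqrt(1 + (y')^2) = const.
Hence y' is constant, so y(x) is affine.
Fitting the endpoints (-4, 4) and (6, 0):
    slope m = (0 − 4) / (6 − (-4)) = -2/5,
    intercept c = 4 − m·(-4) = 12/5.
Extremal: y(x) = (-2/5) x + 12/5.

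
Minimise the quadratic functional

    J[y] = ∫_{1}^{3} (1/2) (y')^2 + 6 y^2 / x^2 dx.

The Lagrangian is L = (1/2) (y')^2 + 6 y^2 / x^2.
Compute ∂L/∂y = 12y/x^2, ∂L/∂y' = y'.
The Euler-Lagrange equation d/dx(∂L/∂y') − ∂L/∂y = 0 reduces to
    y'' − 12/x^2 · y = 0  (x > 0).
Its general solution is
    y(x) = A x^4 + B x^(-3),
with A, B fixed by the endpoint conditions.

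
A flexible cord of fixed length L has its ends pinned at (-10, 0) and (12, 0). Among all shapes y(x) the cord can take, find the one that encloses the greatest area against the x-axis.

Set up the augmented Lagrangian using a multiplier λ for the length constraint:
    F(y, y') = y − λ sqrt(1 + y'^2).
F has no explicit x dependence, so the Beltrami identity yields a first integral
    F − y' ∂F/∂y' = C.
Compute ∂F/∂y' = −λ y' / sqrt(1 + y'^2). Then
    y − λ sqrt(1 + y'^2) + λ y'^2 / sqrt(1 + y'^2) = C
    ⇒  y − λ / sqrt(1 + y'^2) = C.
Solving for y' and integrating gives
    (x − a)^2 + (y − b)^2 = λ^2,
a circular arc of radius λ. The constants a, b are determined by the endpoint conditions y(-10) = y(12) = 0, and λ is fixed implicitly by the length constraint
    ∫_{-10}^{12} sqrt(1 + y'^2) dx = L.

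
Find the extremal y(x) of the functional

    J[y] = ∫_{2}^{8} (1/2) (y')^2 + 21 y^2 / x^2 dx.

The Lagrangian is L = (1/2) (y')^2 + 21 y^2 / x^2.
Compute ∂L/∂y = 42y/x^2, ∂L/∂y' = y'.
The Euler-Lagrange equation d/dx(∂L/∂y') − ∂L/∂y = 0 reduces to
    y'' − 42/x^2 · y = 0  (x > 0).
Its general solution is
    y(x) = A x^7 + B x^(-6),
with A, B fixed by the endpoint conditions.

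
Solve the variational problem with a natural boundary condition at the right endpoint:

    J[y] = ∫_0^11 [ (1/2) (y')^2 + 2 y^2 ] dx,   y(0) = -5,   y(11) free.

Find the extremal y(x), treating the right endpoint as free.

The Lagrangian L = (1/2) (y')^2 + 2 y^2 gives
    ∂L/∂y = 4 y,   ∂L/∂y' = y'.
Euler-Lagrange: y'' − 4 y = 0.
With k = 2, the general solution is
    y(x) = A cosh(2 x) + B sinh(2 x).
Fixed left endpoint y(0) = -5 ⇒ A = -5.
The right endpoint x = 11 is free, so the natural (transversality) condition is ∂L/∂y' |_{x=11} = 0, i.e. y'(11) = 0.
Compute y'(x) = A k sinh(k x) + B k cosh(k x), so
    y'(11) = A k sinh(k·11) + B k cosh(k·11) = 0
    ⇒ B = −A tanh(k·11) = 5 tanh(2·11).
Therefore the extremal is
    y(x) = −5 cosh(2 x) + 5 tanh(2·11) sinh(2 x).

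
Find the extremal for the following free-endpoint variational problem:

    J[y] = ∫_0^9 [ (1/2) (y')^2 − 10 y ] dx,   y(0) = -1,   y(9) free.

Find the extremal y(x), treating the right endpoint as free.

The Lagrangian L = (1/2) (y')^2 − 10 y gives
    ∂L/∂y = −10,   ∂L/∂y' = y'.
Euler-Lagrange: d/dx(y') − (−10) = 0, i.e. y'' + 10 = 0, so
    y(x) = −(10/2) x^2 + C1 x + C2.
Fixed left endpoint y(0) = -1 ⇒ C2 = -1.
The right endpoint x = 9 is free, so the natural (transversality) condition is ∂L/∂y' |_{x=9} = 0, i.e. y'(9) = 0.
Compute y'(x) = −10 x + C1, so y'(9) = −90 + C1 = 0 ⇒ C1 = 90.
Therefore the extremal is
    y(x) = −5 x^2 + 90 x − 1.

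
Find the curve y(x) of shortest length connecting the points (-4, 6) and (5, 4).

Arc-length functional: J[y] = ∫ sqrt(1 + (y')^2) dx.
Lagrangian L = sqrt(1 + (y')^2) has no explicit y dependence, so ∂L/∂y = 0 and the Euler-Lagrange equation gives
    d/dx( y' / sqrt(1 + (y')^2) ) = 0  ⇒  y' / sqrt(1 + (y')^2) = const.
Hence y' is constant, so y(x) is affine.
Fitting the endpoints (-4, 6) and (5, 4):
    slope m = (4 − 6) / (5 − (-4)) = -2/9,
    intercept c = 6 − m·(-4) = 46/9.
Extremal: y(x) = (-2/9) x + 46/9.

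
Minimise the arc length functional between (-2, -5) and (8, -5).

Arc-length functional: J[y] = ∫ sqrt(1 + (y')^2) dx.
Lagrangian L = sqrt(1 + (y')^2) has no explicit y dependence, so ∂L/∂y = 0 and the Euler-Lagrange equation gives
    d/dx( y' / sqrt(1 + (y')^2) ) = 0  ⇒  y' / sqrt(1 + (y')^2) = const.
Hence y' is constant, so y(x) is affine.
Fitting the endpoints (-2, -5) and (8, -5):
    slope m = ((-5) − (-5)) / (8 − (-2)) = 0,
    intercept c = (-5) − m·(-2) = -5.
Extremal: y(x) = -5.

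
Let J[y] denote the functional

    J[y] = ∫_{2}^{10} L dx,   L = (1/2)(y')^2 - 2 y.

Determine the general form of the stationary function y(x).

The Lagrangian is L = (1/2)(y')^2 - 2 y.
∂L/∂y = -2.
∂L/∂y' = y'.
The Euler-Lagrange equation d/dx(∂L/∂y') − ∂L/∂y = 0 becomes:
    y'' + 2 = 0
General solution: y(x) = -x^2 + A x + B, where A and B are arbitrary constants fixed by the endpoint conditions.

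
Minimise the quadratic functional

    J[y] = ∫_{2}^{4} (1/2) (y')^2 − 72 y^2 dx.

The Lagrangian is L = (1/2) (y')^2 − 72 y^2.
Compute ∂L/∂y = -144y, ∂L/∂y' = y'.
The Euler-Lagrange equation d/dx(∂L/∂y') − ∂L/∂y = 0 reduces to
    y'' + 144 y = 0.
Its general solution is
    y(x) = A sin(12x) + B cos(12x),
with A, B fixed by the endpoint conditions.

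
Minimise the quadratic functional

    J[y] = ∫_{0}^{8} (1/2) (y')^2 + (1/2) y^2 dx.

The Lagrangian is L = (1/2) (y')^2 + (1/2) y^2.
Compute ∂L/∂y = y, ∂L/∂y' = y'.
The Euler-Lagrange equation d/dx(∂L/∂y') − ∂L/∂y = 0 reduces to
    y'' − y = 0.
Its general solution is
    y(x) = A e^x + B e^(−x),
with A, B fixed by the endpoint conditions.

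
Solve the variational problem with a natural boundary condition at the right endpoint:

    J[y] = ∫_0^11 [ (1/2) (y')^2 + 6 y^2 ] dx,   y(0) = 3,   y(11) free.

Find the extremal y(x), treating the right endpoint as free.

The Lagrangian L = (1/2) (y')^2 + 6 y^2 gives
    ∂L/∂y = 12 y,   ∂L/∂y' = y'.
Euler-Lagrange: y'' − 12 y = 0.
With k = sqrt(12), the general solution is
    y(x) = A cosh(sqrt(12) x) + B sinh(sqrt(12) x).
Fixed left endpoint y(0) = 3 ⇒ A = 3.
The right endpoint x = 11 is free, so the natural (transversality) condition is ∂L/∂y' |_{x=11} = 0, i.e. y'(11) = 0.
Compute y'(x) = A k sinh(k x) + B k cosh(k x), so
    y'(11) = A k sinh(k·11) + B k cosh(k·11) = 0
    ⇒ B = −A tanh(k·11) = − 3 tanh(sqrt(12)·11).
Therefore the extremal is
    y(x) = 3 cosh(sqrt(12) x) − 3 tanh(sqrt(12)·11) sinh(sqrt(12) x).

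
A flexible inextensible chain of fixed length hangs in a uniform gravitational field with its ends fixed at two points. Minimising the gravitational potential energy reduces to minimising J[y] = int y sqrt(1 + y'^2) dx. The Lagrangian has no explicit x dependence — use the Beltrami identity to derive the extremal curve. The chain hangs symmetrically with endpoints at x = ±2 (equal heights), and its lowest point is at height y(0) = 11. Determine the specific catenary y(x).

The Lagrangian L(y, y') = y sqrt(1 + y'^2) has no explicit x dependence, so the Beltrami identity applies:
    L − y' ∂L/∂y' = C.
Compute ∂L/∂y' = y · y' / sqrt(1 + y'^2). Then
    L − y' ∂L/∂y'
    = y sqrt(1 + y'^2) − y · y'^2 / sqrt(1 + y'^2)
    = y (1 + y'^2 − y'^2) / sqrt(1 + y'^2)
    = y / sqrt(1 + y'^2) = C.
Squaring gives y^2 = C^2 (1 + y'^2), i.e.
    y'^2 = y^2 / C^2 − 1.
Separating variables,
    dy / sqrt(y^2 − C^2) = dx / C,
and integrating gives arccosh(y / C) = (x − a)/C, so
    y(x) = C cosh((x − a)/C),
the catenary. The constants C and a are fixed by the two endpoint conditions (and, for the hanging-chain problem, the length constraint selects C).
Now fit the given data. The endpoints x = ±2 are symmetric at equal height, so the catenary is even about its minimum: a = 0 and y(x) = C cosh(x/C). The lowest point is y(0) = C cosh(0) = C, and we are told y(0) = 11, so C = 11. Therefore
    y(x) = 11 cosh(x/11),
and at the endpoints
    y(±2) = 11 cosh(2/11).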